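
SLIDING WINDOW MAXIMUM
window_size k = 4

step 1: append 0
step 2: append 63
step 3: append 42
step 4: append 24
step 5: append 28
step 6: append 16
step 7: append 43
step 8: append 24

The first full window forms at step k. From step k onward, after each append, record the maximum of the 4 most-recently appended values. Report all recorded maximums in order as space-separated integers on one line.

Answer: 63 63 42 43 43

Derivation:
step 1: append 0 -> window=[0] (not full yet)
step 2: append 63 -> window=[0, 63] (not full yet)
step 3: append 42 -> window=[0, 63, 42] (not full yet)
step 4: append 24 -> window=[0, 63, 42, 24] -> max=63
step 5: append 28 -> window=[63, 42, 24, 28] -> max=63
step 6: append 16 -> window=[42, 24, 28, 16] -> max=42
step 7: append 43 -> window=[24, 28, 16, 43] -> max=43
step 8: append 24 -> window=[28, 16, 43, 24] -> max=43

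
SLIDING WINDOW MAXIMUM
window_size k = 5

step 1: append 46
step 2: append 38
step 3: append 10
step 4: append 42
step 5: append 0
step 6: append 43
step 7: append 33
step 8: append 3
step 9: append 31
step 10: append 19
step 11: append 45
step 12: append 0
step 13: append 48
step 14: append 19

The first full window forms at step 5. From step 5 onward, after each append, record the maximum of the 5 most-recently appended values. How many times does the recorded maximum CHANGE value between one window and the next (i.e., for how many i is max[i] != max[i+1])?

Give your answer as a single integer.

Answer: 3

Derivation:
step 1: append 46 -> window=[46] (not full yet)
step 2: append 38 -> window=[46, 38] (not full yet)
step 3: append 10 -> window=[46, 38, 10] (not full yet)
step 4: append 42 -> window=[46, 38, 10, 42] (not full yet)
step 5: append 0 -> window=[46, 38, 10, 42, 0] -> max=46
step 6: append 43 -> window=[38, 10, 42, 0, 43] -> max=43
step 7: append 33 -> window=[10, 42, 0, 43, 33] -> max=43
step 8: append 3 -> window=[42, 0, 43, 33, 3] -> max=43
step 9: append 31 -> window=[0, 43, 33, 3, 31] -> max=43
step 10: append 19 -> window=[43, 33, 3, 31, 19] -> max=43
step 11: append 45 -> window=[33, 3, 31, 19, 45] -> max=45
step 12: append 0 -> window=[3, 31, 19, 45, 0] -> max=45
step 13: append 48 -> window=[31, 19, 45, 0, 48] -> max=48
step 14: append 19 -> window=[19, 45, 0, 48, 19] -> max=48
Recorded maximums: 46 43 43 43 43 43 45 45 48 48
Changes between consecutive maximums: 3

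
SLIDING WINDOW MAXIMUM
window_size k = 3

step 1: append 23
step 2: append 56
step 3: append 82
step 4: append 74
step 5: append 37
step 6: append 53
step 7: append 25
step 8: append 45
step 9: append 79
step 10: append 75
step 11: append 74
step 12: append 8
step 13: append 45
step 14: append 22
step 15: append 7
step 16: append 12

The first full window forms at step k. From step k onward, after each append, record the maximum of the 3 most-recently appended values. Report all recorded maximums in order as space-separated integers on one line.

Answer: 82 82 82 74 53 53 79 79 79 75 74 45 45 22

Derivation:
step 1: append 23 -> window=[23] (not full yet)
step 2: append 56 -> window=[23, 56] (not full yet)
step 3: append 82 -> window=[23, 56, 82] -> max=82
step 4: append 74 -> window=[56, 82, 74] -> max=82
step 5: append 37 -> window=[82, 74, 37] -> max=82
step 6: append 53 -> window=[74, 37, 53] -> max=74
step 7: append 25 -> window=[37, 53, 25] -> max=53
step 8: append 45 -> window=[53, 25, 45] -> max=53
step 9: append 79 -> window=[25, 45, 79] -> max=79
step 10: append 75 -> window=[45, 79, 75] -> max=79
step 11: append 74 -> window=[79, 75, 74] -> max=79
step 12: append 8 -> window=[75, 74, 8] -> max=75
step 13: append 45 -> window=[74, 8, 45] -> max=74
step 14: append 22 -> window=[8, 45, 22] -> max=45
step 15: append 7 -> window=[45, 22, 7] -> max=45
step 16: append 12 -> window=[22, 7, 12] -> max=22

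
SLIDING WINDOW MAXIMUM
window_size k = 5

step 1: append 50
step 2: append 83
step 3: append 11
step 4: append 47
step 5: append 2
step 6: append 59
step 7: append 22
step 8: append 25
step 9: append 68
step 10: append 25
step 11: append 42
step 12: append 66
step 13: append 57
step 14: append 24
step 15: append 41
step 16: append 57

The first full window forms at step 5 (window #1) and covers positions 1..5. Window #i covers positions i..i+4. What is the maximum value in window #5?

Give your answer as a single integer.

Answer: 68

Derivation:
step 1: append 50 -> window=[50] (not full yet)
step 2: append 83 -> window=[50, 83] (not full yet)
step 3: append 11 -> window=[50, 83, 11] (not full yet)
step 4: append 47 -> window=[50, 83, 11, 47] (not full yet)
step 5: append 2 -> window=[50, 83, 11, 47, 2] -> max=83
step 6: append 59 -> window=[83, 11, 47, 2, 59] -> max=83
step 7: append 22 -> window=[11, 47, 2, 59, 22] -> max=59
step 8: append 25 -> window=[47, 2, 59, 22, 25] -> max=59
step 9: append 68 -> window=[2, 59, 22, 25, 68] -> max=68
Window #5 max = 68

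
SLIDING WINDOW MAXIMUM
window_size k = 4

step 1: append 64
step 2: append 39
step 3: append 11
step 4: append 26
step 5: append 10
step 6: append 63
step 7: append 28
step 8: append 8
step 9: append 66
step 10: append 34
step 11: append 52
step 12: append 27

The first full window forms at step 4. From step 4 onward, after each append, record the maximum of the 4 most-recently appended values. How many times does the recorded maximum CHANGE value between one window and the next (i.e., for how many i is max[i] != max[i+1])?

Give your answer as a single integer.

step 1: append 64 -> window=[64] (not full yet)
step 2: append 39 -> window=[64, 39] (not full yet)
step 3: append 11 -> window=[64, 39, 11] (not full yet)
step 4: append 26 -> window=[64, 39, 11, 26] -> max=64
step 5: append 10 -> window=[39, 11, 26, 10] -> max=39
step 6: append 63 -> window=[11, 26, 10, 63] -> max=63
step 7: append 28 -> window=[26, 10, 63, 28] -> max=63
step 8: append 8 -> window=[10, 63, 28, 8] -> max=63
step 9: append 66 -> window=[63, 28, 8, 66] -> max=66
step 10: append 34 -> window=[28, 8, 66, 34] -> max=66
step 11: append 52 -> window=[8, 66, 34, 52] -> max=66
step 12: append 27 -> window=[66, 34, 52, 27] -> max=66
Recorded maximums: 64 39 63 63 63 66 66 66 66
Changes between consecutive maximums: 3

Answer: 3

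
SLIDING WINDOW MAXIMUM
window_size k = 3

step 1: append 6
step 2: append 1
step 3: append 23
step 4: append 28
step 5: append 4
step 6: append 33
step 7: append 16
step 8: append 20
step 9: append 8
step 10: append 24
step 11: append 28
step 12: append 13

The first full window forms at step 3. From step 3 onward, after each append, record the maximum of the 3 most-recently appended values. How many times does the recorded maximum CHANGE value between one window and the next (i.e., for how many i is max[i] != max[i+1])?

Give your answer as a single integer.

Answer: 5

Derivation:
step 1: append 6 -> window=[6] (not full yet)
step 2: append 1 -> window=[6, 1] (not full yet)
step 3: append 23 -> window=[6, 1, 23] -> max=23
step 4: append 28 -> window=[1, 23, 28] -> max=28
step 5: append 4 -> window=[23, 28, 4] -> max=28
step 6: append 33 -> window=[28, 4, 33] -> max=33
step 7: append 16 -> window=[4, 33, 16] -> max=33
step 8: append 20 -> window=[33, 16, 20] -> max=33
step 9: append 8 -> window=[16, 20, 8] -> max=20
step 10: append 24 -> window=[20, 8, 24] -> max=24
step 11: append 28 -> window=[8, 24, 28] -> max=28
step 12: append 13 -> window=[24, 28, 13] -> max=28
Recorded maximums: 23 28 28 33 33 33 20 24 28 28
Changes between consecutive maximums: 5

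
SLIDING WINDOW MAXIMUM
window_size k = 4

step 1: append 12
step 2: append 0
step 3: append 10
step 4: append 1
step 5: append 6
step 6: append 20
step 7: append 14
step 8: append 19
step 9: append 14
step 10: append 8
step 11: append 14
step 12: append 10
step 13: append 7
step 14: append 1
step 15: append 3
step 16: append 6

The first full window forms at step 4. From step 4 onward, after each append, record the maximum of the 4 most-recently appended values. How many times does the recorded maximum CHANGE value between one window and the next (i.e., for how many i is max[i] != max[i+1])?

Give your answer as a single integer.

step 1: append 12 -> window=[12] (not full yet)
step 2: append 0 -> window=[12, 0] (not full yet)
step 3: append 10 -> window=[12, 0, 10] (not full yet)
step 4: append 1 -> window=[12, 0, 10, 1] -> max=12
step 5: append 6 -> window=[0, 10, 1, 6] -> max=10
step 6: append 20 -> window=[10, 1, 6, 20] -> max=20
step 7: append 14 -> window=[1, 6, 20, 14] -> max=20
step 8: append 19 -> window=[6, 20, 14, 19] -> max=20
step 9: append 14 -> window=[20, 14, 19, 14] -> max=20
step 10: append 8 -> window=[14, 19, 14, 8] -> max=19
step 11: append 14 -> window=[19, 14, 8, 14] -> max=19
step 12: append 10 -> window=[14, 8, 14, 10] -> max=14
step 13: append 7 -> window=[8, 14, 10, 7] -> max=14
step 14: append 1 -> window=[14, 10, 7, 1] -> max=14
step 15: append 3 -> window=[10, 7, 1, 3] -> max=10
step 16: append 6 -> window=[7, 1, 3, 6] -> max=7
Recorded maximums: 12 10 20 20 20 20 19 19 14 14 14 10 7
Changes between consecutive maximums: 6

Answer: 6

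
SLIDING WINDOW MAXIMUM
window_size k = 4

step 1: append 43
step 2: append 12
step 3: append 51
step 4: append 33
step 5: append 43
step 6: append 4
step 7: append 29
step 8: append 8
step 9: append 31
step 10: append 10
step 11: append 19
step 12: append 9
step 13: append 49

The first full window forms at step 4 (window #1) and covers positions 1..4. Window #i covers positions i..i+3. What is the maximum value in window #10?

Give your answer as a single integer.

step 1: append 43 -> window=[43] (not full yet)
step 2: append 12 -> window=[43, 12] (not full yet)
step 3: append 51 -> window=[43, 12, 51] (not full yet)
step 4: append 33 -> window=[43, 12, 51, 33] -> max=51
step 5: append 43 -> window=[12, 51, 33, 43] -> max=51
step 6: append 4 -> window=[51, 33, 43, 4] -> max=51
step 7: append 29 -> window=[33, 43, 4, 29] -> max=43
step 8: append 8 -> window=[43, 4, 29, 8] -> max=43
step 9: append 31 -> window=[4, 29, 8, 31] -> max=31
step 10: append 10 -> window=[29, 8, 31, 10] -> max=31
step 11: append 19 -> window=[8, 31, 10, 19] -> max=31
step 12: append 9 -> window=[31, 10, 19, 9] -> max=31
step 13: append 49 -> window=[10, 19, 9, 49] -> max=49
Window #10 max = 49

Answer: 49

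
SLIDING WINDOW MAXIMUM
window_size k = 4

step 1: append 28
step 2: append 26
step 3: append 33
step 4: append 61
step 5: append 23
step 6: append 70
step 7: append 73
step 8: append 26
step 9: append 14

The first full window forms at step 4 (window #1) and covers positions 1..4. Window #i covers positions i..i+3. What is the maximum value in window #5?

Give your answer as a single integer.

Answer: 73

Derivation:
step 1: append 28 -> window=[28] (not full yet)
step 2: append 26 -> window=[28, 26] (not full yet)
step 3: append 33 -> window=[28, 26, 33] (not full yet)
step 4: append 61 -> window=[28, 26, 33, 61] -> max=61
step 5: append 23 -> window=[26, 33, 61, 23] -> max=61
step 6: append 70 -> window=[33, 61, 23, 70] -> max=70
step 7: append 73 -> window=[61, 23, 70, 73] -> max=73
step 8: append 26 -> window=[23, 70, 73, 26] -> max=73
Window #5 max = 73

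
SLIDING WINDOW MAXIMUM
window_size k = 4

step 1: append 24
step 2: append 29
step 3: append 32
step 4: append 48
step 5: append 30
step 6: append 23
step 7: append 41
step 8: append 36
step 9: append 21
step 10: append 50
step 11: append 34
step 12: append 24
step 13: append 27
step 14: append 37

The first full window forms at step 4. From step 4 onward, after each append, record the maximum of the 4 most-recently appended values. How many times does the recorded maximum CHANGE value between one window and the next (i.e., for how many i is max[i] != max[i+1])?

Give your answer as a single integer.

step 1: append 24 -> window=[24] (not full yet)
step 2: append 29 -> window=[24, 29] (not full yet)
step 3: append 32 -> window=[24, 29, 32] (not full yet)
step 4: append 48 -> window=[24, 29, 32, 48] -> max=48
step 5: append 30 -> window=[29, 32, 48, 30] -> max=48
step 6: append 23 -> window=[32, 48, 30, 23] -> max=48
step 7: append 41 -> window=[48, 30, 23, 41] -> max=48
step 8: append 36 -> window=[30, 23, 41, 36] -> max=41
step 9: append 21 -> window=[23, 41, 36, 21] -> max=41
step 10: append 50 -> window=[41, 36, 21, 50] -> max=50
step 11: append 34 -> window=[36, 21, 50, 34] -> max=50
step 12: append 24 -> window=[21, 50, 34, 24] -> max=50
step 13: append 27 -> window=[50, 34, 24, 27] -> max=50
step 14: append 37 -> window=[34, 24, 27, 37] -> max=37
Recorded maximums: 48 48 48 48 41 41 50 50 50 50 37
Changes between consecutive maximums: 3

Answer: 3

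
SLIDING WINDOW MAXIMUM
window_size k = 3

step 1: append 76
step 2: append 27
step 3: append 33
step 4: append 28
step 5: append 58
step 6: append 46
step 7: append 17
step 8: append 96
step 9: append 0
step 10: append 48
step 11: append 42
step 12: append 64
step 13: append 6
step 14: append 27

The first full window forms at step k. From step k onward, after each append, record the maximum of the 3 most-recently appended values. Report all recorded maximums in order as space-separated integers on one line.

step 1: append 76 -> window=[76] (not full yet)
step 2: append 27 -> window=[76, 27] (not full yet)
step 3: append 33 -> window=[76, 27, 33] -> max=76
step 4: append 28 -> window=[27, 33, 28] -> max=33
step 5: append 58 -> window=[33, 28, 58] -> max=58
step 6: append 46 -> window=[28, 58, 46] -> max=58
step 7: append 17 -> window=[58, 46, 17] -> max=58
step 8: append 96 -> window=[46, 17, 96] -> max=96
step 9: append 0 -> window=[17, 96, 0] -> max=96
step 10: append 48 -> window=[96, 0, 48] -> max=96
step 11: append 42 -> window=[0, 48, 42] -> max=48
step 12: append 64 -> window=[48, 42, 64] -> max=64
step 13: append 6 -> window=[42, 64, 6] -> max=64
step 14: append 27 -> window=[64, 6, 27] -> max=64

Answer: 76 33 58 58 58 96 96 96 48 64 64 64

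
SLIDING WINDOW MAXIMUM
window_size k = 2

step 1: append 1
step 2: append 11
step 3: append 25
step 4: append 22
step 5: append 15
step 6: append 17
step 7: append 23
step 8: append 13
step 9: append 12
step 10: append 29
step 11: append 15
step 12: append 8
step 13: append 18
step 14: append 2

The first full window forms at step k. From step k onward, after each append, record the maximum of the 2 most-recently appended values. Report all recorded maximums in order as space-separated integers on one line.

step 1: append 1 -> window=[1] (not full yet)
step 2: append 11 -> window=[1, 11] -> max=11
step 3: append 25 -> window=[11, 25] -> max=25
step 4: append 22 -> window=[25, 22] -> max=25
step 5: append 15 -> window=[22, 15] -> max=22
step 6: append 17 -> window=[15, 17] -> max=17
step 7: append 23 -> window=[17, 23] -> max=23
step 8: append 13 -> window=[23, 13] -> max=23
step 9: append 12 -> window=[13, 12] -> max=13
step 10: append 29 -> window=[12, 29] -> max=29
step 11: append 15 -> window=[29, 15] -> max=29
step 12: append 8 -> window=[15, 8] -> max=15
step 13: append 18 -> window=[8, 18] -> max=18
step 14: append 2 -> window=[18, 2] -> max=18

Answer: 11 25 25 22 17 23 23 13 29 29 15 18 18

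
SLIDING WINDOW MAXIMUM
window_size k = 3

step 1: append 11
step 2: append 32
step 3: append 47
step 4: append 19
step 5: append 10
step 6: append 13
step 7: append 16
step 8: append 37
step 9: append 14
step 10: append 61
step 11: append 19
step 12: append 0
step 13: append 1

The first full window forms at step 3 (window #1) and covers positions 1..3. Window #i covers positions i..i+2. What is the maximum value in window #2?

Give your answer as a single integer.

step 1: append 11 -> window=[11] (not full yet)
step 2: append 32 -> window=[11, 32] (not full yet)
step 3: append 47 -> window=[11, 32, 47] -> max=47
step 4: append 19 -> window=[32, 47, 19] -> max=47
Window #2 max = 47

Answer: 47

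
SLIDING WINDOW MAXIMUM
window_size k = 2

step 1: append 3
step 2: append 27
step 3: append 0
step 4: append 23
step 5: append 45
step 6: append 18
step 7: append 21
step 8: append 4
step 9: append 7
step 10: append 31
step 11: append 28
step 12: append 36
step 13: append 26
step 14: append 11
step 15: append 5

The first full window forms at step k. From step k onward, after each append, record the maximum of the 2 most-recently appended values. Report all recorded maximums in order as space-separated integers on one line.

step 1: append 3 -> window=[3] (not full yet)
step 2: append 27 -> window=[3, 27] -> max=27
step 3: append 0 -> window=[27, 0] -> max=27
step 4: append 23 -> window=[0, 23] -> max=23
step 5: append 45 -> window=[23, 45] -> max=45
step 6: append 18 -> window=[45, 18] -> max=45
step 7: append 21 -> window=[18, 21] -> max=21
step 8: append 4 -> window=[21, 4] -> max=21
step 9: append 7 -> window=[4, 7] -> max=7
step 10: append 31 -> window=[7, 31] -> max=31
step 11: append 28 -> window=[31, 28] -> max=31
step 12: append 36 -> window=[28, 36] -> max=36
step 13: append 26 -> window=[36, 26] -> max=36
step 14: append 11 -> window=[26, 11] -> max=26
step 15: append 5 -> window=[11, 5] -> max=11

Answer: 27 27 23 45 45 21 21 7 31 31 36 36 26 11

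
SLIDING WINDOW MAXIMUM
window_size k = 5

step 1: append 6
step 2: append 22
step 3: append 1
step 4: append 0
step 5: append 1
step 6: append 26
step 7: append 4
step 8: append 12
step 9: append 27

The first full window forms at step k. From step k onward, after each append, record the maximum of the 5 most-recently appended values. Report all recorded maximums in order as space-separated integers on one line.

Answer: 22 26 26 26 27

Derivation:
step 1: append 6 -> window=[6] (not full yet)
step 2: append 22 -> window=[6, 22] (not full yet)
step 3: append 1 -> window=[6, 22, 1] (not full yet)
step 4: append 0 -> window=[6, 22, 1, 0] (not full yet)
step 5: append 1 -> window=[6, 22, 1, 0, 1] -> max=22
step 6: append 26 -> window=[22, 1, 0, 1, 26] -> max=26
step 7: append 4 -> window=[1, 0, 1, 26, 4] -> max=26
step 8: append 12 -> window=[0, 1, 26, 4, 12] -> max=26
step 9: append 27 -> window=[1, 26, 4, 12, 27] -> max=27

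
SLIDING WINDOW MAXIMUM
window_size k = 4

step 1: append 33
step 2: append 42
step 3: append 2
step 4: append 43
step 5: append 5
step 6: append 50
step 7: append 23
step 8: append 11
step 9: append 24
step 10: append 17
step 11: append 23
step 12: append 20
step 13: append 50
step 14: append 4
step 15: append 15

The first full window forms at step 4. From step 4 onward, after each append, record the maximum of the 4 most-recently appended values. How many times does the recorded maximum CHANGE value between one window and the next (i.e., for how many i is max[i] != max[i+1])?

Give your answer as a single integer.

step 1: append 33 -> window=[33] (not full yet)
step 2: append 42 -> window=[33, 42] (not full yet)
step 3: append 2 -> window=[33, 42, 2] (not full yet)
step 4: append 43 -> window=[33, 42, 2, 43] -> max=43
step 5: append 5 -> window=[42, 2, 43, 5] -> max=43
step 6: append 50 -> window=[2, 43, 5, 50] -> max=50
step 7: append 23 -> window=[43, 5, 50, 23] -> max=50
step 8: append 11 -> window=[5, 50, 23, 11] -> max=50
step 9: append 24 -> window=[50, 23, 11, 24] -> max=50
step 10: append 17 -> window=[23, 11, 24, 17] -> max=24
step 11: append 23 -> window=[11, 24, 17, 23] -> max=24
step 12: append 20 -> window=[24, 17, 23, 20] -> max=24
step 13: append 50 -> window=[17, 23, 20, 50] -> max=50
step 14: append 4 -> window=[23, 20, 50, 4] -> max=50
step 15: append 15 -> window=[20, 50, 4, 15] -> max=50
Recorded maximums: 43 43 50 50 50 50 24 24 24 50 50 50
Changes between consecutive maximums: 3

Answer: 3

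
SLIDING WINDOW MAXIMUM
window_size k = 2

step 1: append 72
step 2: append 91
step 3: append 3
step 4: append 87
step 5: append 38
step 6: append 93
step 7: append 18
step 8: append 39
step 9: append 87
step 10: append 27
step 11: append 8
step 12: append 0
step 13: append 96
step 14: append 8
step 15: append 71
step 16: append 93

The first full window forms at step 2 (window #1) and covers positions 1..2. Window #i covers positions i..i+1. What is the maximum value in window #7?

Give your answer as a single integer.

Answer: 39

Derivation:
step 1: append 72 -> window=[72] (not full yet)
step 2: append 91 -> window=[72, 91] -> max=91
step 3: append 3 -> window=[91, 3] -> max=91
step 4: append 87 -> window=[3, 87] -> max=87
step 5: append 38 -> window=[87, 38] -> max=87
step 6: append 93 -> window=[38, 93] -> max=93
step 7: append 18 -> window=[93, 18] -> max=93
step 8: append 39 -> window=[18, 39] -> max=39
Window #7 max = 39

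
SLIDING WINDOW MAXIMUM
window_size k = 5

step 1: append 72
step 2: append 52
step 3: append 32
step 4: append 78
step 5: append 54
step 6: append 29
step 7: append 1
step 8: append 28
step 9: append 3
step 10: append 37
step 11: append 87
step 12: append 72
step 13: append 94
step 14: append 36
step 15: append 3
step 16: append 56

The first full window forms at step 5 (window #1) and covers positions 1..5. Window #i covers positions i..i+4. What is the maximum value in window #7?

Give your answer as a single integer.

step 1: append 72 -> window=[72] (not full yet)
step 2: append 52 -> window=[72, 52] (not full yet)
step 3: append 32 -> window=[72, 52, 32] (not full yet)
step 4: append 78 -> window=[72, 52, 32, 78] (not full yet)
step 5: append 54 -> window=[72, 52, 32, 78, 54] -> max=78
step 6: append 29 -> window=[52, 32, 78, 54, 29] -> max=78
step 7: append 1 -> window=[32, 78, 54, 29, 1] -> max=78
step 8: append 28 -> window=[78, 54, 29, 1, 28] -> max=78
step 9: append 3 -> window=[54, 29, 1, 28, 3] -> max=54
step 10: append 37 -> window=[29, 1, 28, 3, 37] -> max=37
step 11: append 87 -> window=[1, 28, 3, 37, 87] -> max=87
Window #7 max = 87

Answer: 87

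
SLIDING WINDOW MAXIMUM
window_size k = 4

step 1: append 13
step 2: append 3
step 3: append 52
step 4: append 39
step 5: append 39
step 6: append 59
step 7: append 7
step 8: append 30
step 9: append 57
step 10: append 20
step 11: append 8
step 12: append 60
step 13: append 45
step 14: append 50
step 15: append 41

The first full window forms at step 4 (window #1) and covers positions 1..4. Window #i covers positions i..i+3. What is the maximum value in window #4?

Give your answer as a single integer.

Answer: 59

Derivation:
step 1: append 13 -> window=[13] (not full yet)
step 2: append 3 -> window=[13, 3] (not full yet)
step 3: append 52 -> window=[13, 3, 52] (not full yet)
step 4: append 39 -> window=[13, 3, 52, 39] -> max=52
step 5: append 39 -> window=[3, 52, 39, 39] -> max=52
step 6: append 59 -> window=[52, 39, 39, 59] -> max=59
step 7: append 7 -> window=[39, 39, 59, 7] -> max=59
Window #4 max = 59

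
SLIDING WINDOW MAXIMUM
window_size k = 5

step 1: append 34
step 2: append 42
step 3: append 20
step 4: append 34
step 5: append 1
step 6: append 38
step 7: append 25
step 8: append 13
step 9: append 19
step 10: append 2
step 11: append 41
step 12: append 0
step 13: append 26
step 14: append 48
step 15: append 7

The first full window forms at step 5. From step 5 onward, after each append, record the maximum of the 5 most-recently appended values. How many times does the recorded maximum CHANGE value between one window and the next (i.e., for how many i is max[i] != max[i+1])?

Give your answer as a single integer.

step 1: append 34 -> window=[34] (not full yet)
step 2: append 42 -> window=[34, 42] (not full yet)
step 3: append 20 -> window=[34, 42, 20] (not full yet)
step 4: append 34 -> window=[34, 42, 20, 34] (not full yet)
step 5: append 1 -> window=[34, 42, 20, 34, 1] -> max=42
step 6: append 38 -> window=[42, 20, 34, 1, 38] -> max=42
step 7: append 25 -> window=[20, 34, 1, 38, 25] -> max=38
step 8: append 13 -> window=[34, 1, 38, 25, 13] -> max=38
step 9: append 19 -> window=[1, 38, 25, 13, 19] -> max=38
step 10: append 2 -> window=[38, 25, 13, 19, 2] -> max=38
step 11: append 41 -> window=[25, 13, 19, 2, 41] -> max=41
step 12: append 0 -> window=[13, 19, 2, 41, 0] -> max=41
step 13: append 26 -> window=[19, 2, 41, 0, 26] -> max=41
step 14: append 48 -> window=[2, 41, 0, 26, 48] -> max=48
step 15: append 7 -> window=[41, 0, 26, 48, 7] -> max=48
Recorded maximums: 42 42 38 38 38 38 41 41 41 48 48
Changes between consecutive maximums: 3

Answer: 3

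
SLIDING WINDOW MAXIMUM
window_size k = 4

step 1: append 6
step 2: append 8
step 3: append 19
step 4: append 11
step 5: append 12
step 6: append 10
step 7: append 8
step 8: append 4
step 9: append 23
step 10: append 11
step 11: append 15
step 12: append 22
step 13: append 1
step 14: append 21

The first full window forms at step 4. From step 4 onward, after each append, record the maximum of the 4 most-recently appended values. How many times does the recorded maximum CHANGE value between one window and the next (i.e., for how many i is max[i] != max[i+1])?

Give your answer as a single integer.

Answer: 3

Derivation:
step 1: append 6 -> window=[6] (not full yet)
step 2: append 8 -> window=[6, 8] (not full yet)
step 3: append 19 -> window=[6, 8, 19] (not full yet)
step 4: append 11 -> window=[6, 8, 19, 11] -> max=19
step 5: append 12 -> window=[8, 19, 11, 12] -> max=19
step 6: append 10 -> window=[19, 11, 12, 10] -> max=19
step 7: append 8 -> window=[11, 12, 10, 8] -> max=12
step 8: append 4 -> window=[12, 10, 8, 4] -> max=12
step 9: append 23 -> window=[10, 8, 4, 23] -> max=23
step 10: append 11 -> window=[8, 4, 23, 11] -> max=23
step 11: append 15 -> window=[4, 23, 11, 15] -> max=23
step 12: append 22 -> window=[23, 11, 15, 22] -> max=23
step 13: append 1 -> window=[11, 15, 22, 1] -> max=22
step 14: append 21 -> window=[15, 22, 1, 21] -> max=22
Recorded maximums: 19 19 19 12 12 23 23 23 23 22 22
Changes between consecutive maximums: 3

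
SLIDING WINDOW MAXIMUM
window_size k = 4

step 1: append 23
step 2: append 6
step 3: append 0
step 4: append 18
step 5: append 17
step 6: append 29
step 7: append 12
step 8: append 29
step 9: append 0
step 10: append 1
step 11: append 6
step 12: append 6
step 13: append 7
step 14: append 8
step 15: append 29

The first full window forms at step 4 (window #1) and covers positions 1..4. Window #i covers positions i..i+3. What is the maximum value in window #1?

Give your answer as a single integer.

step 1: append 23 -> window=[23] (not full yet)
step 2: append 6 -> window=[23, 6] (not full yet)
step 3: append 0 -> window=[23, 6, 0] (not full yet)
step 4: append 18 -> window=[23, 6, 0, 18] -> max=23
Window #1 max = 23

Answer: 23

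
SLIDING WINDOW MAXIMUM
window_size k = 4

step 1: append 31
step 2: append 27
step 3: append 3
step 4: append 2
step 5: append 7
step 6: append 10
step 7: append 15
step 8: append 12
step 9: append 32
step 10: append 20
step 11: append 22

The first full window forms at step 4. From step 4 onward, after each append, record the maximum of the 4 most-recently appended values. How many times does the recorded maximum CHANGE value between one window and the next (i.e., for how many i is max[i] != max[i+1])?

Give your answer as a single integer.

Answer: 4

Derivation:
step 1: append 31 -> window=[31] (not full yet)
step 2: append 27 -> window=[31, 27] (not full yet)
step 3: append 3 -> window=[31, 27, 3] (not full yet)
step 4: append 2 -> window=[31, 27, 3, 2] -> max=31
step 5: append 7 -> window=[27, 3, 2, 7] -> max=27
step 6: append 10 -> window=[3, 2, 7, 10] -> max=10
step 7: append 15 -> window=[2, 7, 10, 15] -> max=15
step 8: append 12 -> window=[7, 10, 15, 12] -> max=15
step 9: append 32 -> window=[10, 15, 12, 32] -> max=32
step 10: append 20 -> window=[15, 12, 32, 20] -> max=32
step 11: append 22 -> window=[12, 32, 20, 22] -> max=32
Recorded maximums: 31 27 10 15 15 32 32 32
Changes between consecutive maximums: 4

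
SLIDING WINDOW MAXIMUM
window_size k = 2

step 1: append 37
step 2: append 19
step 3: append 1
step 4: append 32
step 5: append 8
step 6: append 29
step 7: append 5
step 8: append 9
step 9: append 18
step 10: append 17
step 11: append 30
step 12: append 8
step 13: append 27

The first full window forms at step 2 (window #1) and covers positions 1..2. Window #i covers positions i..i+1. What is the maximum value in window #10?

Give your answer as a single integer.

Answer: 30

Derivation:
step 1: append 37 -> window=[37] (not full yet)
step 2: append 19 -> window=[37, 19] -> max=37
step 3: append 1 -> window=[19, 1] -> max=19
step 4: append 32 -> window=[1, 32] -> max=32
step 5: append 8 -> window=[32, 8] -> max=32
step 6: append 29 -> window=[8, 29] -> max=29
step 7: append 5 -> window=[29, 5] -> max=29
step 8: append 9 -> window=[5, 9] -> max=9
step 9: append 18 -> window=[9, 18] -> max=18
step 10: append 17 -> window=[18, 17] -> max=18
step 11: append 30 -> window=[17, 30] -> max=30
Window #10 max = 30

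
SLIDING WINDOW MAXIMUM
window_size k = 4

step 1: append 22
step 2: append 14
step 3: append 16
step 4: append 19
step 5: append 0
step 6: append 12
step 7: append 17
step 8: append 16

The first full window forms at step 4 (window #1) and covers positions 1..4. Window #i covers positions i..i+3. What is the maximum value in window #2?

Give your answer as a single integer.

Answer: 19

Derivation:
step 1: append 22 -> window=[22] (not full yet)
step 2: append 14 -> window=[22, 14] (not full yet)
step 3: append 16 -> window=[22, 14, 16] (not full yet)
step 4: append 19 -> window=[22, 14, 16, 19] -> max=22
step 5: append 0 -> window=[14, 16, 19, 0] -> max=19
Window #2 max = 19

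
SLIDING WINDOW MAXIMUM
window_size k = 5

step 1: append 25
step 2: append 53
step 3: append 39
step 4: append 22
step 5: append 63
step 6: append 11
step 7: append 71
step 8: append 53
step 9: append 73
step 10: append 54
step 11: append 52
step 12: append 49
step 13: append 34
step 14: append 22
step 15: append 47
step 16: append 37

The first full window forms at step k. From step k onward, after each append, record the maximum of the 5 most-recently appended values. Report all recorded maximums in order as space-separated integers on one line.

step 1: append 25 -> window=[25] (not full yet)
step 2: append 53 -> window=[25, 53] (not full yet)
step 3: append 39 -> window=[25, 53, 39] (not full yet)
step 4: append 22 -> window=[25, 53, 39, 22] (not full yet)
step 5: append 63 -> window=[25, 53, 39, 22, 63] -> max=63
step 6: append 11 -> window=[53, 39, 22, 63, 11] -> max=63
step 7: append 71 -> window=[39, 22, 63, 11, 71] -> max=71
step 8: append 53 -> window=[22, 63, 11, 71, 53] -> max=71
step 9: append 73 -> window=[63, 11, 71, 53, 73] -> max=73
step 10: append 54 -> window=[11, 71, 53, 73, 54] -> max=73
step 11: append 52 -> window=[71, 53, 73, 54, 52] -> max=73
step 12: append 49 -> window=[53, 73, 54, 52, 49] -> max=73
step 13: append 34 -> window=[73, 54, 52, 49, 34] -> max=73
step 14: append 22 -> window=[54, 52, 49, 34, 22] -> max=54
step 15: append 47 -> window=[52, 49, 34, 22, 47] -> max=52
step 16: append 37 -> window=[49, 34, 22, 47, 37] -> max=49

Answer: 63 63 71 71 73 73 73 73 73 54 52 49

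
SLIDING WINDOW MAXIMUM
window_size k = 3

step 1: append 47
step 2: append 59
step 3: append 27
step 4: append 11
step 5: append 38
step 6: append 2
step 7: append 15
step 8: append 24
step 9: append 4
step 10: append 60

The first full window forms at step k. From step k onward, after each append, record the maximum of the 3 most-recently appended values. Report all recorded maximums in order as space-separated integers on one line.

Answer: 59 59 38 38 38 24 24 60

Derivation:
step 1: append 47 -> window=[47] (not full yet)
step 2: append 59 -> window=[47, 59] (not full yet)
step 3: append 27 -> window=[47, 59, 27] -> max=59
step 4: append 11 -> window=[59, 27, 11] -> max=59
step 5: append 38 -> window=[27, 11, 38] -> max=38
step 6: append 2 -> window=[11, 38, 2] -> max=38
step 7: append 15 -> window=[38, 2, 15] -> max=38
step 8: append 24 -> window=[2, 15, 24] -> max=24
step 9: append 4 -> window=[15, 24, 4] -> max=24
step 10: append 60 -> window=[24, 4, 60] -> max=60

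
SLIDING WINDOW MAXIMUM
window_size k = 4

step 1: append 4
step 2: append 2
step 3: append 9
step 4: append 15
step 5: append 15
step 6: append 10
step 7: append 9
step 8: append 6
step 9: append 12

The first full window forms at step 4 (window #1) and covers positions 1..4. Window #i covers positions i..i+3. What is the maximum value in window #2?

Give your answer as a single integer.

Answer: 15

Derivation:
step 1: append 4 -> window=[4] (not full yet)
step 2: append 2 -> window=[4, 2] (not full yet)
step 3: append 9 -> window=[4, 2, 9] (not full yet)
step 4: append 15 -> window=[4, 2, 9, 15] -> max=15
step 5: append 15 -> window=[2, 9, 15, 15] -> max=15
Window #2 max = 15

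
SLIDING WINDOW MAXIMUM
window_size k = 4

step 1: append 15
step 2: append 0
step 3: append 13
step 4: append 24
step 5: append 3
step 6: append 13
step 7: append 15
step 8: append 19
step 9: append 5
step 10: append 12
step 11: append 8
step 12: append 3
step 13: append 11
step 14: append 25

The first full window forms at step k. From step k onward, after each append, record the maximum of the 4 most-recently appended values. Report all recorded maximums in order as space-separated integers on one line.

step 1: append 15 -> window=[15] (not full yet)
step 2: append 0 -> window=[15, 0] (not full yet)
step 3: append 13 -> window=[15, 0, 13] (not full yet)
step 4: append 24 -> window=[15, 0, 13, 24] -> max=24
step 5: append 3 -> window=[0, 13, 24, 3] -> max=24
step 6: append 13 -> window=[13, 24, 3, 13] -> max=24
step 7: append 15 -> window=[24, 3, 13, 15] -> max=24
step 8: append 19 -> window=[3, 13, 15, 19] -> max=19
step 9: append 5 -> window=[13, 15, 19, 5] -> max=19
step 10: append 12 -> window=[15, 19, 5, 12] -> max=19
step 11: append 8 -> window=[19, 5, 12, 8] -> max=19
step 12: append 3 -> window=[5, 12, 8, 3] -> max=12
step 13: append 11 -> window=[12, 8, 3, 11] -> max=12
step 14: append 25 -> window=[8, 3, 11, 25] -> max=25

Answer: 24 24 24 24 19 19 19 19 12 12 25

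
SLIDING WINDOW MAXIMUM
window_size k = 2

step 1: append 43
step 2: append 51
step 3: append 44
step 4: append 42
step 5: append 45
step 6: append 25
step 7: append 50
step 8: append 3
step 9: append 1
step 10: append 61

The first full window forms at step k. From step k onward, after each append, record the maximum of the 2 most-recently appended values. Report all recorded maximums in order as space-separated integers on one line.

step 1: append 43 -> window=[43] (not full yet)
step 2: append 51 -> window=[43, 51] -> max=51
step 3: append 44 -> window=[51, 44] -> max=51
step 4: append 42 -> window=[44, 42] -> max=44
step 5: append 45 -> window=[42, 45] -> max=45
step 6: append 25 -> window=[45, 25] -> max=45
step 7: append 50 -> window=[25, 50] -> max=50
step 8: append 3 -> window=[50, 3] -> max=50
step 9: append 1 -> window=[3, 1] -> max=3
step 10: append 61 -> window=[1, 61] -> max=61

Answer: 51 51 44 45 45 50 50 3 61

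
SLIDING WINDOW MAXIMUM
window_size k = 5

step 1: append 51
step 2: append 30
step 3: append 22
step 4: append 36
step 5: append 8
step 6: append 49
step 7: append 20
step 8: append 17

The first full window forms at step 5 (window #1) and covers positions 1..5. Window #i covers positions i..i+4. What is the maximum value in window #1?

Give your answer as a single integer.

step 1: append 51 -> window=[51] (not full yet)
step 2: append 30 -> window=[51, 30] (not full yet)
step 3: append 22 -> window=[51, 30, 22] (not full yet)
step 4: append 36 -> window=[51, 30, 22, 36] (not full yet)
step 5: append 8 -> window=[51, 30, 22, 36, 8] -> max=51
Window #1 max = 51

Answer: 51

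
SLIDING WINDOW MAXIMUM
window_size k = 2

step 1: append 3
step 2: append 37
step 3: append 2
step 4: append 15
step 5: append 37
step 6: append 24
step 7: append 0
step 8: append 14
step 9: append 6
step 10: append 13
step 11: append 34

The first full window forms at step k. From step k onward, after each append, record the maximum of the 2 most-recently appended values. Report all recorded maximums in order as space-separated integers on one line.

Answer: 37 37 15 37 37 24 14 14 13 34

Derivation:
step 1: append 3 -> window=[3] (not full yet)
step 2: append 37 -> window=[3, 37] -> max=37
step 3: append 2 -> window=[37, 2] -> max=37
step 4: append 15 -> window=[2, 15] -> max=15
step 5: append 37 -> window=[15, 37] -> max=37
step 6: append 24 -> window=[37, 24] -> max=37
step 7: append 0 -> window=[24, 0] -> max=24
step 8: append 14 -> window=[0, 14] -> max=14
step 9: append 6 -> window=[14, 6] -> max=14
step 10: append 13 -> window=[6, 13] -> max=13
step 11: append 34 -> window=[13, 34] -> max=34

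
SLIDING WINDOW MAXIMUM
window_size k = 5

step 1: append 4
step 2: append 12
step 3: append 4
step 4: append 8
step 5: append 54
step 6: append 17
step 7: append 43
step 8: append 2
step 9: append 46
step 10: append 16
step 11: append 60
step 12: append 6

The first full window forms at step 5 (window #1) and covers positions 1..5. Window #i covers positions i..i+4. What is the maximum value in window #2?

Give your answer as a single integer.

step 1: append 4 -> window=[4] (not full yet)
step 2: append 12 -> window=[4, 12] (not full yet)
step 3: append 4 -> window=[4, 12, 4] (not full yet)
step 4: append 8 -> window=[4, 12, 4, 8] (not full yet)
step 5: append 54 -> window=[4, 12, 4, 8, 54] -> max=54
step 6: append 17 -> window=[12, 4, 8, 54, 17] -> max=54
Window #2 max = 54

Answer: 54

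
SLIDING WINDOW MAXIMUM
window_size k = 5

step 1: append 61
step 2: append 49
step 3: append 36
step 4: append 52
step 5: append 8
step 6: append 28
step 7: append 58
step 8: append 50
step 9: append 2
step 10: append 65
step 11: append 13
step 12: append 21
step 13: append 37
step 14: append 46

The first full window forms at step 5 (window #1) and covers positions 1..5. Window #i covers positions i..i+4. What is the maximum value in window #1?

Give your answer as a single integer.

Answer: 61

Derivation:
step 1: append 61 -> window=[61] (not full yet)
step 2: append 49 -> window=[61, 49] (not full yet)
step 3: append 36 -> window=[61, 49, 36] (not full yet)
step 4: append 52 -> window=[61, 49, 36, 52] (not full yet)
step 5: append 8 -> window=[61, 49, 36, 52, 8] -> max=61
Window #1 max = 61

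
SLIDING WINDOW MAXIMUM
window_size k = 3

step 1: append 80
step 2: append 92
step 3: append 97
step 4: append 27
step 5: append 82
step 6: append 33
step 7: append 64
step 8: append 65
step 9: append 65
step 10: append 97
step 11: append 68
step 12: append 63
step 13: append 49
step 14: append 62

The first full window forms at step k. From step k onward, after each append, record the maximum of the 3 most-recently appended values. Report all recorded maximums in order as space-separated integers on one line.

Answer: 97 97 97 82 82 65 65 97 97 97 68 63

Derivation:
step 1: append 80 -> window=[80] (not full yet)
step 2: append 92 -> window=[80, 92] (not full yet)
step 3: append 97 -> window=[80, 92, 97] -> max=97
step 4: append 27 -> window=[92, 97, 27] -> max=97
step 5: append 82 -> window=[97, 27, 82] -> max=97
step 6: append 33 -> window=[27, 82, 33] -> max=82
step 7: append 64 -> window=[82, 33, 64] -> max=82
step 8: append 65 -> window=[33, 64, 65] -> max=65
step 9: append 65 -> window=[64, 65, 65] -> max=65
step 10: append 97 -> window=[65, 65, 97] -> max=97
step 11: append 68 -> window=[65, 97, 68] -> max=97
step 12: append 63 -> window=[97, 68, 63] -> max=97
step 13: append 49 -> window=[68, 63, 49] -> max=68
step 14: append 62 -> window=[63, 49, 62] -> max=63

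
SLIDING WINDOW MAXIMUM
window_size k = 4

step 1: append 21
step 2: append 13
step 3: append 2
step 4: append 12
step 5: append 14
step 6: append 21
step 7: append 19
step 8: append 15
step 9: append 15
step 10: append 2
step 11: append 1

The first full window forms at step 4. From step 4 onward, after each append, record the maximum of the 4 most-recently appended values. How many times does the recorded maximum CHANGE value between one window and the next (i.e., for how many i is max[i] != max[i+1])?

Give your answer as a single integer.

Answer: 4

Derivation:
step 1: append 21 -> window=[21] (not full yet)
step 2: append 13 -> window=[21, 13] (not full yet)
step 3: append 2 -> window=[21, 13, 2] (not full yet)
step 4: append 12 -> window=[21, 13, 2, 12] -> max=21
step 5: append 14 -> window=[13, 2, 12, 14] -> max=14
step 6: append 21 -> window=[2, 12, 14, 21] -> max=21
step 7: append 19 -> window=[12, 14, 21, 19] -> max=21
step 8: append 15 -> window=[14, 21, 19, 15] -> max=21
step 9: append 15 -> window=[21, 19, 15, 15] -> max=21
step 10: append 2 -> window=[19, 15, 15, 2] -> max=19
step 11: append 1 -> window=[15, 15, 2, 1] -> max=15
Recorded maximums: 21 14 21 21 21 21 19 15
Changes between consecutive maximums: 4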